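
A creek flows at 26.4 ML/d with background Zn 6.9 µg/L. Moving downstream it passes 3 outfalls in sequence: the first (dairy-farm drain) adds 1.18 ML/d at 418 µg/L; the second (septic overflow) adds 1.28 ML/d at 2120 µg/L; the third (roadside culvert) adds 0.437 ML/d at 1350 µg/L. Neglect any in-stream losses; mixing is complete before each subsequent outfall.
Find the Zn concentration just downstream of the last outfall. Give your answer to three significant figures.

136 µg/L

Outfall 1: combined Q = 27.58 ML/d; C = (26.40·6.900 + 1.180·418.0)/27.58 = 24.49 µg/L.
Outfall 2: combined Q = 28.86 ML/d; C = (27.58·24.49 + 1.280·2120)/28.86 = 117.4 µg/L.
Outfall 3: combined Q = 29.30 ML/d; C = (28.86·117.4 + 0.4370·1350)/29.30 = 135.8 µg/L.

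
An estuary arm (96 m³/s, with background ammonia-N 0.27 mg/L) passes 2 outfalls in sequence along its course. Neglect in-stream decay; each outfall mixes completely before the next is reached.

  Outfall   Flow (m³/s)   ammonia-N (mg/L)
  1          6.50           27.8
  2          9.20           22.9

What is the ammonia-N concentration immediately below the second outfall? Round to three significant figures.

Outfall 1: combined Q = 102.5 m³/s; C = (96.00·0.2700 + 6.500·27.80)/102.5 = 2.016 mg/L.
Outfall 2: combined Q = 111.7 m³/s; C = (102.5·2.016 + 9.200·22.90)/111.7 = 3.736 mg/L.

3.74 mg/L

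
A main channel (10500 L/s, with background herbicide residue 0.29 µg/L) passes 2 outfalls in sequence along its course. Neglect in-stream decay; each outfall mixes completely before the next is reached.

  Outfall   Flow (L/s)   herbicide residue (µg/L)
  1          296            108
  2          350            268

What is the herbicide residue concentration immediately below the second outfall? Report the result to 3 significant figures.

11.6 µg/L

Below outfall 1: Q → 10800 L/s, C = (10500·0.2900 + 296.0·108.0)/10800 = 3.243 µg/L.
Below outfall 2: Q → 11150 L/s, C = (10800·3.243 + 350.0·268.0)/11150 = 11.56 µg/L.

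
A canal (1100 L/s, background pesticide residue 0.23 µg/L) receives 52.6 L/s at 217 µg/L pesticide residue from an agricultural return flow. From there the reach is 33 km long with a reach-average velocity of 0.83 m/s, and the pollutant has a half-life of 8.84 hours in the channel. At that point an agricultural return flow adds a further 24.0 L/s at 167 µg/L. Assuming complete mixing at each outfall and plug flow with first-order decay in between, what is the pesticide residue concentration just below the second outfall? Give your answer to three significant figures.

7.58 µg/L

After mixing, C = (1100·0.2300 + 52.60·217.0) / 1153 = 11670/1153 = 10.12 µg/L; combined flow 1153 L/s.
Travel time t = 33·1000 / 0.83 = 39760 s = 11.04 h.
Half-life 8.84 h → k = ln 2 / 8.84 = 0.07841 h⁻¹ = 1.882 d⁻¹.
Applying C = C₀e^(−kt): 10.12 × 0.4206 = 4.258 µg/L.
At the second outfall, C = (1153·4.258 + 24.00·167.0) / (1153 + 24.00) = 7.578 µg/L.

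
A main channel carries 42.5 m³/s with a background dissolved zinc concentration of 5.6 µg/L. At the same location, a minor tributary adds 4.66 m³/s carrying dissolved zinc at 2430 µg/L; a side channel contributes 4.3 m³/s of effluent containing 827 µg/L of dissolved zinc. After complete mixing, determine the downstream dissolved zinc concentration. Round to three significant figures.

294 µg/L

Flow-weighted average: C = (42.50·5.600 + 4.660·2430 + 4.300·827.0) / 51.46 = 15120/51.46 = 293.8 µg/L.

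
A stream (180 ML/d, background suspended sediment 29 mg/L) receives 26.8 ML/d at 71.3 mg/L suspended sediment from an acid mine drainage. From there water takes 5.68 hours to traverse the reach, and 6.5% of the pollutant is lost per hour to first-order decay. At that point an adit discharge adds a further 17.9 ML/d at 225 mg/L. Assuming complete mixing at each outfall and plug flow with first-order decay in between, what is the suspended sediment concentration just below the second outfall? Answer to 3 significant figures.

39.6 mg/L

Mixed concentration C = ΣQC/ΣQ = (180.0·29.00 + 26.80·71.30) / 206.8 = 7131/206.8 = 34.48 mg/L; combined flow 206.8 ML/d.
6.5%/h lost → k = −ln(1 − 0.065) = 0.06721 h⁻¹.
Decay over the reach: 34.48·exp(−kt) = 34.48·0.6827 = 23.54 mg/L.
At the second outfall, C = (206.8·23.54 + 17.90·225.0) / (206.8 + 17.90) = 39.59 mg/L.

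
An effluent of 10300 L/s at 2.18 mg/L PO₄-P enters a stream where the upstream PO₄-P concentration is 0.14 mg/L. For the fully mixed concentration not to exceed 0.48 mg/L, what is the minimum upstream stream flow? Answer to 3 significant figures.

Set C_mix = 0.48: (Q·0.1400 + 10300·2.180) / (Q + 10300) = 0.48
→ Q = 10300·(2.180 − 0.48)/(0.48 − 0.1400) = 51500 L/s.

51500 L/s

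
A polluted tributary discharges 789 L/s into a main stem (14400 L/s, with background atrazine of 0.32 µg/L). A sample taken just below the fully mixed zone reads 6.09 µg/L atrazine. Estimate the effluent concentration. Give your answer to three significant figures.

111 µg/L

Mass balance: 14400·0.3200 + 789.0·Cₑ = 15190·6.090
→ Cₑ = (15190·6.090 − 14400·0.3200) / 789.0 = 111.4 µg/L.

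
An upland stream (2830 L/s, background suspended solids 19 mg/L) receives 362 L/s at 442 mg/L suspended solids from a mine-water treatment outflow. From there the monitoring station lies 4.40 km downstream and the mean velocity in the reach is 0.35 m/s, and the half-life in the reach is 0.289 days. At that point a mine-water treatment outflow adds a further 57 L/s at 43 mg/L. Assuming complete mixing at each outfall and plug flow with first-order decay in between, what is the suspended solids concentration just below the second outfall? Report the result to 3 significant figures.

47.2 mg/L

Flow-weighted average: C = (2830·19.00 + 362.0·442.0) / 3192 = 213800/3192 = 66.97 mg/L; combined flow 3192 L/s.
Travel time t = 4.40·1000 / 0.35 = 12570 s = 3.492 h.
Half-life 0.289 d → k = ln 2 / 0.289 = 2.398 d⁻¹.
Applying C = C₀e^(−kt): 66.97 × 0.7054 = 47.24 mg/L.
Second outfall: C = (3192·47.24 + 57.00·43.00)/3249 = 47.17 mg/L.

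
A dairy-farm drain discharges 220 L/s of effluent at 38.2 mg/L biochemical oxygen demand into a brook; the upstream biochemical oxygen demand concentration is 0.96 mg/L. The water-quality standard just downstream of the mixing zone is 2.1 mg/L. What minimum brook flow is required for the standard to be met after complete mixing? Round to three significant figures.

6970 L/s

Set C_mix = 2.1: (Q·0.9600 + 220.0·38.20) / (Q + 220.0) = 2.1
→ Q = 220.0·(38.20 − 2.1)/(2.1 − 0.9600) = 6967 L/s.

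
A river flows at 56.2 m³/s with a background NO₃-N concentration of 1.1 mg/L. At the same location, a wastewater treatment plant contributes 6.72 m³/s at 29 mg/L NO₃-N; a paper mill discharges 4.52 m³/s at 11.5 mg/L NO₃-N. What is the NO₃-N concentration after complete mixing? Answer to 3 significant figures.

4.58 mg/L

Conservation of mass: C = (56.20·1.100 + 6.720·29.00 + 4.520·11.50) / 67.44 = 308.7/67.44 = 4.577 mg/L.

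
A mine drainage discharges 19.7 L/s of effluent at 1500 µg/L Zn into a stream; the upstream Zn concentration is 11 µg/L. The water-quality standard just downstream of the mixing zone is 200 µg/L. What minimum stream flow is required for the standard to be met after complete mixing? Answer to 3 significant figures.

136 L/s

Set C_mix = 200: (Q·11.00 + 19.70·1500) / (Q + 19.70) = 200
→ Q = 19.70·(1500 − 200)/(200 − 11.00) = 135.5 L/s.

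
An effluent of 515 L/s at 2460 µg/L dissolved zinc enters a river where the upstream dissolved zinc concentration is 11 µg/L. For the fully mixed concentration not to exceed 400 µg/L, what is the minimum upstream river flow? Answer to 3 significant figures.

Set C_mix = 400: (Q·11.00 + 515.0·2460) / (Q + 515.0) = 400
→ Q = 515.0·(2460 − 400)/(400 − 11.00) = 2727 L/s.

2730 L/s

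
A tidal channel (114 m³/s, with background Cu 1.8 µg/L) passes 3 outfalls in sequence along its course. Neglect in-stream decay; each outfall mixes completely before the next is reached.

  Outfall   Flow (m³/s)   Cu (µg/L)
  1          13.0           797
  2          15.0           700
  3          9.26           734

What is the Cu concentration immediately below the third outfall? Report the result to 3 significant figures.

184 µg/L

Outfall 1: combined Q = 127.0 m³/s; C = (114.0·1.800 + 13.00·797.0)/127.0 = 83.20 µg/L.
Outfall 2: combined Q = 142.0 m³/s; C = (127.0·83.20 + 15.00·700.0)/142.0 = 148.4 µg/L.
Outfall 3: combined Q = 151.3 m³/s; C = (142.0·148.4 + 9.260·734.0)/151.3 = 184.2 µg/L.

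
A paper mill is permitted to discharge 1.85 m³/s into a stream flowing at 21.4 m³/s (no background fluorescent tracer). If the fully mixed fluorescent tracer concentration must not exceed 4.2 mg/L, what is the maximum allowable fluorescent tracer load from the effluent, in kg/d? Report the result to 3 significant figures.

Mass balance at the limit: 21.40·0 + 1.850·Cₑ = 23.25·4.2 → Cₑ = 52.78 mg/L.
Load = 1.850 m³/s × 52.78 g/m³ × 86 400 s/d = 8437 kg/d.

8440 kg/d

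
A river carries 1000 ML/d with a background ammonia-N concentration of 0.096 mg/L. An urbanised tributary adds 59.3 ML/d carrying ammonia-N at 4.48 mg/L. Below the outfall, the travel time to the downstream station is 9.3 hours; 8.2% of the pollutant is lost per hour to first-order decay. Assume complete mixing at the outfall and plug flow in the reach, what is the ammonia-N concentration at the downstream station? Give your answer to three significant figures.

Mixed concentration C = ΣQC/ΣQ = (1000·0.09600 + 59.30·4.480) / 1059 = 361.7/1059 = 0.3414 mg/L.
8.2%/h lost → k = −ln(1 − 0.082) = 0.08556 h⁻¹.
After decay, C = 0.3414 × e^(−kt) = 0.3414 × 0.4513 = 0.1541 mg/L.

0.154 mg/L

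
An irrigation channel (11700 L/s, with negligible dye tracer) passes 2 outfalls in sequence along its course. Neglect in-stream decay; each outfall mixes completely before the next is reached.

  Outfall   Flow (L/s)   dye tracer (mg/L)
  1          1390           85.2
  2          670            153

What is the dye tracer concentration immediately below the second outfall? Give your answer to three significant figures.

Below outfall 1: Q → 13090 L/s, C = (11700·0 + 1390·85.20)/13090 = 9.047 mg/L.
Below outfall 2: Q → 13760 L/s, C = (13090·9.047 + 670.0·153.0)/13760 = 16.06 mg/L.

16.1 mg/L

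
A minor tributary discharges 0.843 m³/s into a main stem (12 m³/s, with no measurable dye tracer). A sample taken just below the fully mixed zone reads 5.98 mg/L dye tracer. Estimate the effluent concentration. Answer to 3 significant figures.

Mass balance: 12.00·0 + 0.8430·Cₑ = 12.84·5.980
→ Cₑ = (12.84·5.980 − 12.00·0) / 0.8430 = 91.10 mg/L.

91.1 mg/L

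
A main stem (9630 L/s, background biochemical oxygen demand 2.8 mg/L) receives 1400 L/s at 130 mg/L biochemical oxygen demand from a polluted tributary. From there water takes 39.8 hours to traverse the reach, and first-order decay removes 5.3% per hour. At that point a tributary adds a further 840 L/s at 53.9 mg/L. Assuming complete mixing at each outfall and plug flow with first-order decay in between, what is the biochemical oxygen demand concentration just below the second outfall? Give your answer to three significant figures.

Flow-weighted average: C = (9630·2.800 + 1400·130.0) / 11030 = 209000/11030 = 18.95 mg/L; combined flow 11030 L/s.
5.3%/h lost → k = −ln(1 − 0.053) = 0.05446 h⁻¹.
Decay over the reach: 18.95·exp(−kt) = 18.95·0.1145 = 2.169 mg/L.
Second outfall: C = (11030·2.169 + 840.0·53.90)/11870 = 5.830 mg/L.

5.83 mg/L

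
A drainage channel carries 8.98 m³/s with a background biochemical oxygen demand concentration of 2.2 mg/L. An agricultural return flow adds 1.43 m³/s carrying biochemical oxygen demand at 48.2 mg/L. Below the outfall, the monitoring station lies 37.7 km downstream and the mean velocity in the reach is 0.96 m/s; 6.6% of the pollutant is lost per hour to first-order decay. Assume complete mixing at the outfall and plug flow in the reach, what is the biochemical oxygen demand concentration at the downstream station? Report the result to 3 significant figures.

4.04 mg/L

Mass balance: C = (8.980·2.200 + 1.430·48.20) / 10.41 = 88.68/10.41 = 8.519 mg/L.
Travel time t = 37.7·1000 / 0.96 = 39270 s = 10.91 h.
6.6%/h lost → k = −ln(1 − 0.066) = 0.06828 h⁻¹.
Decay over the reach: 8.519·exp(−kt) = 8.519·0.4748 = 4.045 mg/L.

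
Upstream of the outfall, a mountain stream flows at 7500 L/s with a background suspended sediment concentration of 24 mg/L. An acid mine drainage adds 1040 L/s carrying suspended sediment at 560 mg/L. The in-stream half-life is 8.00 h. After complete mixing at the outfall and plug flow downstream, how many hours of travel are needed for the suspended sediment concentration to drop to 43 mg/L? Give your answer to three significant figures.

After mixing, C = (7500·24.00 + 1040·560.0) / 8540 = 762400/8540 = 89.27 mg/L.
Half-life 8.00 h → k = ln 2 / 8.00 = 0.08664 h⁻¹ = 2.079 d⁻¹.
89.27·exp(−k·t) = 43 → t = ln(89.27/43)/k = 30350 s = 8.431 h.

8.43 h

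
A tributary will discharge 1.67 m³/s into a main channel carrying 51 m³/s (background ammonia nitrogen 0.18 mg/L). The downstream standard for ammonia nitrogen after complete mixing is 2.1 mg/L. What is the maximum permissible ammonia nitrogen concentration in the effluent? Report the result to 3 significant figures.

60.7 mg/L

At the limit, (Qr·Cr + Qe·Cₑ)/(Qr + Qe) = 2.1:
Cₑ = (52.67·2.1 − 51.00·0.1800) / 1.670 = 60.73 mg/L.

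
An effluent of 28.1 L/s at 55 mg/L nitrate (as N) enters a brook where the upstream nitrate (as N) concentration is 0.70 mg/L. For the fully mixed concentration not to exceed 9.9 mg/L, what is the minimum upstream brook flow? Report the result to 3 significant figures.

138 L/s

Set C_mix = 9.9: (Q·0.7000 + 28.10·55.00) / (Q + 28.10) = 9.9
→ Q = 28.10·(55.00 − 9.9)/(9.9 − 0.7000) = 137.8 L/s.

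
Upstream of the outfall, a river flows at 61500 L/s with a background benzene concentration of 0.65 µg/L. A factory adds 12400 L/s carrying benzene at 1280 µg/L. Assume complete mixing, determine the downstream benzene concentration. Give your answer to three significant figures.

215 µg/L

Mass balance: C = (61500·0.6500 + 12400·1280) / 73900 = 15910000/73900 = 215.3 µg/L.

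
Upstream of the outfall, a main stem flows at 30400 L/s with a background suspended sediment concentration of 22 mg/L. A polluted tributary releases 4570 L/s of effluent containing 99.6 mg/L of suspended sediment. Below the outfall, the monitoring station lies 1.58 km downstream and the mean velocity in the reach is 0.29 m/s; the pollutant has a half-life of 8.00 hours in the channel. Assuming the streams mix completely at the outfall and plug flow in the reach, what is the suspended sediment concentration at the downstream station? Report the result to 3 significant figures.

28.2 mg/L

Flow-weighted average: C = (30400·22.00 + 4570·99.60) / 34970 = 1124000/34970 = 32.14 mg/L.
Travel time t = 1.58·1000 / 0.29 = 5448 s = 1.513 h.
Half-life 8.00 h → k = ln 2 / 8.00 = 0.08664 h⁻¹ = 2.079 d⁻¹.
Decay over the reach: 32.14·exp(−kt) = 32.14·0.8771 = 28.19 mg/L.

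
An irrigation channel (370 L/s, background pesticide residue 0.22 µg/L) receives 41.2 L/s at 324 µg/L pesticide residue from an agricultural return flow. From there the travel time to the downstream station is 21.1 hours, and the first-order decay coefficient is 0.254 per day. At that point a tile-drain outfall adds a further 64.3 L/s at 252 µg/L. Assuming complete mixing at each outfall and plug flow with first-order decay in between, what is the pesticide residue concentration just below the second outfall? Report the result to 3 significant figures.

56.7 µg/L

Mass balance: C = (370.0·0.2200 + 41.20·324.0) / 411.2 = 13430/411.2 = 32.66 µg/L; combined flow 411.2 L/s.
After decay, C = 32.66 × e^(−kt) = 32.66 × 0.7999 = 26.12 µg/L.
At the second outfall, C = (411.2·26.12 + 64.30·252.0) / (411.2 + 64.30) = 56.67 µg/L.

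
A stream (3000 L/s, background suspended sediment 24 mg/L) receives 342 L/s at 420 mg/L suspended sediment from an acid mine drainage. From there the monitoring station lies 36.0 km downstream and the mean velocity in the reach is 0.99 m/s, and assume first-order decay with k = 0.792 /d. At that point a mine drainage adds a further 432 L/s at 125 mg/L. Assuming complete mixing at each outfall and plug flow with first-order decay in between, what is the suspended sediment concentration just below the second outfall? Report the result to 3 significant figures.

55.2 mg/L

Flow-weighted average: C = (3000·24.00 + 342.0·420.0) / 3342 = 215600/3342 = 64.52 mg/L; combined flow 3342 L/s.
Travel time t = 36.0·1000 / 0.99 = 36360 s = 10.10 h.
First-order decay: C = 64.52·exp(−k·t) = 64.52·0.7165 = 46.23 mg/L.
Second outfall: C = (3342·46.23 + 432.0·125.0)/3774 = 55.25 mg/L.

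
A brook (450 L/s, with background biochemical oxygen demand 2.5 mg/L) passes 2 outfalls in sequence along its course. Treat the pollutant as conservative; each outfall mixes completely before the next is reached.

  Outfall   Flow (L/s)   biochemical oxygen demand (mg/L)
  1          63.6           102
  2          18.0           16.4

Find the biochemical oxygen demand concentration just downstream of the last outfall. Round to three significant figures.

After outfall 1: Q = 450.0 + 63.60 = 513.6 L/s; C = (450.0·2.500 + 63.60·102.0)/513.6 = 14.82 mg/L.
After outfall 2: Q = 513.6 + 18.00 = 531.6 L/s; C = (513.6·14.82 + 18.00·16.40)/531.6 = 14.87 mg/L.

14.9 mg/L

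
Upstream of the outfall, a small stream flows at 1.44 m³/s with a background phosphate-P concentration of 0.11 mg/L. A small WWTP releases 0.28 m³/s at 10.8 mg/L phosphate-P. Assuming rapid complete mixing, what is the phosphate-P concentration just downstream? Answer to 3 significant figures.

1.85 mg/L

Mass balance: C = (1.440·0.1100 + 0.2800·10.80) / 1.720 = 3.182/1.720 = 1.850 mg/L.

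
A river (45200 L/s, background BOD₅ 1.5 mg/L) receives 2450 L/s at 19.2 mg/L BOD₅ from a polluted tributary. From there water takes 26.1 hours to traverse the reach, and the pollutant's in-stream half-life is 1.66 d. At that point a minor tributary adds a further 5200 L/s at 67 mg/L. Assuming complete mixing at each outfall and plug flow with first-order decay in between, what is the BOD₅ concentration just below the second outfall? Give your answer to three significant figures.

7.97 mg/L

Conservation of mass: C = (45200·1.500 + 2450·19.20) / 47650 = 114800/47650 = 2.410 mg/L; combined flow 47650 L/s.
Half-life 1.66 d → k = ln 2 / 1.66 = 0.4176 d⁻¹.
After decay, C = 2.410 × e^(−kt) = 2.410 × 0.6350 = 1.530 mg/L.
Second outfall: C = (47650·1.530 + 5200·67.00)/52850 = 7.972 mg/L.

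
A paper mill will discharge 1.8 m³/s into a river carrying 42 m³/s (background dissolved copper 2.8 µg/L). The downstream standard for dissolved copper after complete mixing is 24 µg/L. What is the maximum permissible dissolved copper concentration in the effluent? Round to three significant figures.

At the limit, (Qr·Cr + Qe·Cₑ)/(Qr + Qe) = 24:
Cₑ = (43.80·24 − 42.00·2.800) / 1.800 = 518.7 µg/L.

519 µg/L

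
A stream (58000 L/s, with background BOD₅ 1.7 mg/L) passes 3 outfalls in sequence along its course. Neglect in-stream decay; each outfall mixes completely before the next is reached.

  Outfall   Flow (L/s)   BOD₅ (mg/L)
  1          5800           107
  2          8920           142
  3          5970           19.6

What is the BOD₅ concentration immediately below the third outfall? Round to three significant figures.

Below outfall 1: Q → 63800 L/s, C = (58000·1.700 + 5800·107.0)/63800 = 11.27 mg/L.
Below outfall 2: Q → 72720 L/s, C = (63800·11.27 + 8920·142.0)/72720 = 27.31 mg/L.
Below outfall 3: Q → 78690 L/s, C = (72720·27.31 + 5970·19.60)/78690 = 26.72 mg/L.

26.7 mg/L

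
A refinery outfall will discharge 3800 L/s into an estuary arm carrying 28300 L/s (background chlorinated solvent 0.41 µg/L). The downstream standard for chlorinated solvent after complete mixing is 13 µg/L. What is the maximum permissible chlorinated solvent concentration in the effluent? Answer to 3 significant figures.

At the limit, (Qr·Cr + Qe·Cₑ)/(Qr + Qe) = 13:
Cₑ = (32100·13 − 28300·0.4100) / 3800 = 106.8 µg/L.

107 µg/L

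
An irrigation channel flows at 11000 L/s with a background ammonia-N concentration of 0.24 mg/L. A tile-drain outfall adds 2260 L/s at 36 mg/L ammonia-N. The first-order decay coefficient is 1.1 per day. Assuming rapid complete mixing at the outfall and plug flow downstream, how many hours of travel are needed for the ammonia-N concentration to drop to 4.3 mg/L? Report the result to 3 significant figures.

8.45 h

Conservation of mass: C = (11000·0.2400 + 2260·36.00) / 13260 = 84000/13260 = 6.335 mg/L.
6.335·exp(−k·t) = 4.3 → t = ln(6.335/4.3)/k = 30430 s = 8.453 h.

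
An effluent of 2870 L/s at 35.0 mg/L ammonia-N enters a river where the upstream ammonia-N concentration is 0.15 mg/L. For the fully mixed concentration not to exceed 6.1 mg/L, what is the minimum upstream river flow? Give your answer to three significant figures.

13900 L/s

Set C_mix = 6.1: (Q·0.1500 + 2870·35.00) / (Q + 2870) = 6.1
→ Q = 2870·(35.00 − 6.1)/(6.1 − 0.1500) = 13940 L/s.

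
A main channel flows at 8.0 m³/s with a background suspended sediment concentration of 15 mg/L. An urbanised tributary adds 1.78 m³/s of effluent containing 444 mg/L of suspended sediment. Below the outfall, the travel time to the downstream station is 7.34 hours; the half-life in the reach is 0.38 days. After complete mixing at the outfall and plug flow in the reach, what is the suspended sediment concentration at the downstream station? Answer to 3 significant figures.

53.3 mg/L

Conservation of mass: C = (8.000·15.00 + 1.780·444.0) / 9.780 = 910.3/9.780 = 93.08 mg/L.
Half-life 0.38 d → k = ln 2 / 0.38 = 1.824 d⁻¹.
First-order decay: C = 93.08·exp(−k·t) = 93.08·0.5724 = 53.28 mg/L.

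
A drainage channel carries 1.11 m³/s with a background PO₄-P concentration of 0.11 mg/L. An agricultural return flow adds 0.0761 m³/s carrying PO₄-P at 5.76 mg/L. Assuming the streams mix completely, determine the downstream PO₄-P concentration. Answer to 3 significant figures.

Mass balance: C = (1.110·0.1100 + 0.07610·5.760) / 1.186 = 0.5604/1.186 = 0.4725 mg/L.

0.473 mg/L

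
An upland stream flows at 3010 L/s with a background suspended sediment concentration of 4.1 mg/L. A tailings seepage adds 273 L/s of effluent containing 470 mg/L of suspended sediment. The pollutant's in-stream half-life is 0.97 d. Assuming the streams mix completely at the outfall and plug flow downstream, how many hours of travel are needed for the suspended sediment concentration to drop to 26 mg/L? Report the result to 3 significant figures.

16.8 h

Mass balance: C = (3010·4.100 + 273.0·470.0) / 3283 = 140700/3283 = 42.84 mg/L.
Half-life 0.97 d → k = ln 2 / 0.97 = 0.7146 d⁻¹.
42.84·exp(−k·t) = 26 → t = ln(42.84/26)/k = 60390 s = 16.77 h.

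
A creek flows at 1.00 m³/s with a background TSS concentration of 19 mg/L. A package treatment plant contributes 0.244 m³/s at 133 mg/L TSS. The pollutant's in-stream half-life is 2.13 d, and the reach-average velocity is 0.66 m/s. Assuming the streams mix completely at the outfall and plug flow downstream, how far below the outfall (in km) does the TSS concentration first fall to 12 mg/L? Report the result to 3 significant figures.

217 km

Mass balance: C = (1.000·19.00 + 0.2440·133.0) / 1.244 = 51.45/1.244 = 41.36 mg/L.
Half-life 2.13 d → k = ln 2 / 2.13 = 0.3254 d⁻¹.
Set 41.36·exp(−k·t) = 12 → t = ln(41.36/12)/k = 328500 s = 91.26 h.
Distance = v·t = 0.66·328500 = 216800 m = 216.8 km.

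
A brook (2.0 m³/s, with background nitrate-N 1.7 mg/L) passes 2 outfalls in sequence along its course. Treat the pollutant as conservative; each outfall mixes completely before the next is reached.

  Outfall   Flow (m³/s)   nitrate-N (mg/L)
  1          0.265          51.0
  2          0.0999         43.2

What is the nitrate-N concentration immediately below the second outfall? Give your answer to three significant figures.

After outfall 1: Q = 2.000 + 0.2650 = 2.265 m³/s; C = (2.000·1.700 + 0.2650·51.00)/2.265 = 7.468 mg/L.
After outfall 2: Q = 2.265 + 0.09990 = 2.365 m³/s; C = (2.265·7.468 + 0.09990·43.20)/2.365 = 8.977 mg/L.

8.98 mg/L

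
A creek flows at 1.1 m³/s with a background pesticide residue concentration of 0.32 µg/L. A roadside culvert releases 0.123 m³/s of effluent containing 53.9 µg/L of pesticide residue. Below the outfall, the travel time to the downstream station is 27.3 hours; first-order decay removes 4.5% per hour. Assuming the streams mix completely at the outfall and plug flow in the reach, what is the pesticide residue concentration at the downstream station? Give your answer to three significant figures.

After mixing, C = (1.100·0.3200 + 0.1230·53.90) / 1.223 = 6.982/1.223 = 5.709 µg/L.
4.5%/h lost → k = −ln(1 − 0.045) = 0.04604 h⁻¹.
Applying C = C₀e^(−kt): 5.709 × 0.2845 = 1.624 µg/L.

1.62 µg/L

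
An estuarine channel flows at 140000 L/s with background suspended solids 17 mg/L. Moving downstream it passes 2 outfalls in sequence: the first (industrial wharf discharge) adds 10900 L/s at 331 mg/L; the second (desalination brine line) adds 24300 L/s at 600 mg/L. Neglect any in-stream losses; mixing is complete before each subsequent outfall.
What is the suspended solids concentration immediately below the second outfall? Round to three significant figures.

Below outfall 1: Q → 150900 L/s, C = (140000·17.00 + 10900·331.0)/150900 = 39.68 mg/L.
Below outfall 2: Q → 175200 L/s, C = (150900·39.68 + 24300·600.0)/175200 = 117.4 mg/L.

117 mg/L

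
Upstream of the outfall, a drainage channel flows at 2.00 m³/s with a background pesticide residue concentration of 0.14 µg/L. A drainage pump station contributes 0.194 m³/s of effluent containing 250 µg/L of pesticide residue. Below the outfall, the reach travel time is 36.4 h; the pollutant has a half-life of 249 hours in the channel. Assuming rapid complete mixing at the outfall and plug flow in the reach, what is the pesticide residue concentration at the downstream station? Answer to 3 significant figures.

20.1 µg/L

Mass balance: C = (2.000·0.1400 + 0.1940·250.0) / 2.194 = 48.78/2.194 = 22.23 µg/L.
Half-life 249 h → k = ln 2 / 249 = 0.002784 h⁻¹ = 0.06681 d⁻¹.
Applying C = C₀e^(−kt): 22.23 × 0.9036 = 20.09 µg/L.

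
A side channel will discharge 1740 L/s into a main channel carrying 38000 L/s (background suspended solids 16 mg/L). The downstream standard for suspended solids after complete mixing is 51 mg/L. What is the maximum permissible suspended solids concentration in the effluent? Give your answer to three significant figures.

At the limit, (Qr·Cr + Qe·Cₑ)/(Qr + Qe) = 51:
Cₑ = (39740·51 − 38000·16.00) / 1740 = 815.4 mg/L.

815 mg/L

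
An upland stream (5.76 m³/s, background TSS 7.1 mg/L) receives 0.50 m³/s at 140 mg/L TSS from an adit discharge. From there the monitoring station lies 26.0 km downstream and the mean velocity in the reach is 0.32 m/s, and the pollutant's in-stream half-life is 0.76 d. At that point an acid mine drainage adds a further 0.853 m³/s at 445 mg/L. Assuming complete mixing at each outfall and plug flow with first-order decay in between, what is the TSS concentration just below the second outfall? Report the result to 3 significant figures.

Flow-weighted average: C = (5.760·7.100 + 0.5000·140.0) / 6.260 = 110.9/6.260 = 17.72 mg/L; combined flow 6.260 m³/s.
Travel time t = 26.0·1000 / 0.32 = 81250 s = 22.57 h.
Half-life 0.76 d → k = ln 2 / 0.76 = 0.9120 d⁻¹.
Decay over the reach: 17.72·exp(−kt) = 17.72·0.4241 = 7.514 mg/L.
At the second outfall, C = (6.260·7.514 + 0.8530·445.0) / (6.260 + 0.8530) = 59.98 mg/L.

60.0 mg/L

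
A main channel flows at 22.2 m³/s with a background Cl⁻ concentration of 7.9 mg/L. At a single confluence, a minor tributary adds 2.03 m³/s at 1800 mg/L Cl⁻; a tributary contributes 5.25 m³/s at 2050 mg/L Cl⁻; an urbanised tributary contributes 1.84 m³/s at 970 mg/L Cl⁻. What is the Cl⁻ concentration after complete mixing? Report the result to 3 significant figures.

523 mg/L

Conservation of mass: C = (22.20·7.900 + 2.030·1800 + 5.250·2050 + 1.840·970.0) / 31.32 = 16380/31.32 = 522.9 mg/L.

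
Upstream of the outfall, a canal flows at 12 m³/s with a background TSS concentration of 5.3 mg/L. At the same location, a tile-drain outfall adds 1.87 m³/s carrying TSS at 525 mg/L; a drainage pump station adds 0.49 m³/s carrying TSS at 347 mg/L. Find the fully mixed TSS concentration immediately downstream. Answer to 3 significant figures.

After mixing, C = (12.00·5.300 + 1.870·525.0 + 0.4900·347.0) / 14.36 = 1215/14.36 = 84.64 mg/L.

84.6 mg/L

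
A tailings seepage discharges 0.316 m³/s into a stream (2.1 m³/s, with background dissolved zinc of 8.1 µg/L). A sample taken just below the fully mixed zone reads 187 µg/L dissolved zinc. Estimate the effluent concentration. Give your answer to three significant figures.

1380 µg/L

Mass balance: 2.100·8.100 + 0.3160·Cₑ = 2.416·187.0
→ Cₑ = (2.416·187.0 − 2.100·8.100) / 0.3160 = 1376 µg/L.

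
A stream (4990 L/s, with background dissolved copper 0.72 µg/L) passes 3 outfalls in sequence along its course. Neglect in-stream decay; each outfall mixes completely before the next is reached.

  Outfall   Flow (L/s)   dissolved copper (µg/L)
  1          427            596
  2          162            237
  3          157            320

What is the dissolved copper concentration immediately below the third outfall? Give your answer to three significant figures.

60.4 µg/L

Below outfall 1: Q → 5417 L/s, C = (4990·0.7200 + 427.0·596.0)/5417 = 47.64 µg/L.
Below outfall 2: Q → 5579 L/s, C = (5417·47.64 + 162.0·237.0)/5579 = 53.14 µg/L.
Below outfall 3: Q → 5736 L/s, C = (5579·53.14 + 157.0·320.0)/5736 = 60.45 µg/L.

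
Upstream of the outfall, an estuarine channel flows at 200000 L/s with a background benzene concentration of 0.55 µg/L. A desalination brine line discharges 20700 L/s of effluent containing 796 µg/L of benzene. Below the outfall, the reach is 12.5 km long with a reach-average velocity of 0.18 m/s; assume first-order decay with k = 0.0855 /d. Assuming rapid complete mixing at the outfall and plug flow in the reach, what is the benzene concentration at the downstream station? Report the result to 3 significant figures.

After mixing, C = (200000·0.5500 + 20700·796.0) / 220700 = 16590000/220700 = 75.16 µg/L.
Travel time t = 12.5·1000 / 0.18 = 69440 s = 19.29 h.
First-order decay: C = 75.16·exp(−k·t) = 75.16·0.9336 = 70.17 µg/L.

70.2 µg/L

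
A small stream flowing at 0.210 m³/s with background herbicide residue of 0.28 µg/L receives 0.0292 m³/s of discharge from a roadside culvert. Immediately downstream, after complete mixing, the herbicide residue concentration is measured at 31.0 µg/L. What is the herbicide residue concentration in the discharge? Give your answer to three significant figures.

252 µg/L

Mass balance: 0.2100·0.2800 + 0.02920·Cₑ = 0.2392·31.00
→ Cₑ = (0.2392·31.00 − 0.2100·0.2800) / 0.02920 = 251.9 µg/L.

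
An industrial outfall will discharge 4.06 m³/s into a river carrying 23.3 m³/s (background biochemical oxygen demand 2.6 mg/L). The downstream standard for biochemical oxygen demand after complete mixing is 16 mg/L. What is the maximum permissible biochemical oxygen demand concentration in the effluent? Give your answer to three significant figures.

At the limit, (Qr·Cr + Qe·Cₑ)/(Qr + Qe) = 16:
Cₑ = (27.36·16 − 23.30·2.600) / 4.060 = 92.90 mg/L.

92.9 mg/L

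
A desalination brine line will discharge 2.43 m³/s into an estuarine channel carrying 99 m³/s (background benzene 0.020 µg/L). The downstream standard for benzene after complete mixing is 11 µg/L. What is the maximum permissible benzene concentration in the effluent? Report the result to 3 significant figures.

458 µg/L

At the limit, (Qr·Cr + Qe·Cₑ)/(Qr + Qe) = 11:
Cₑ = (101.4·11 − 99.00·0.02000) / 2.430 = 458.3 µg/L.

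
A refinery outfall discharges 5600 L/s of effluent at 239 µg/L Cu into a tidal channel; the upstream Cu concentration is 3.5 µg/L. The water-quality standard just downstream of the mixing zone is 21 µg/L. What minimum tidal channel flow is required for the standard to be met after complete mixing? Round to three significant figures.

Set C_mix = 21: (Q·3.500 + 5600·239.0) / (Q + 5600) = 21
→ Q = 5600·(239.0 − 21)/(21 − 3.500) = 69760 L/s.

69800 L/s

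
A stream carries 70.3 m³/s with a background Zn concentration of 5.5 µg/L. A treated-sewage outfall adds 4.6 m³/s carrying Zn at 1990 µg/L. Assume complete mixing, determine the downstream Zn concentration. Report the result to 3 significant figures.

127 µg/L

Mass balance: C = (70.30·5.500 + 4.600·1990) / 74.90 = 9541/74.90 = 127.4 µg/L.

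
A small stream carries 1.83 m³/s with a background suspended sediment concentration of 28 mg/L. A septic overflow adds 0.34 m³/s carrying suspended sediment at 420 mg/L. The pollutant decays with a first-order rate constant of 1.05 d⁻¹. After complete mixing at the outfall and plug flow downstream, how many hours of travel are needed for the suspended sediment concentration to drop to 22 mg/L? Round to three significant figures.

Mixed concentration C = ΣQC/ΣQ = (1.830·28.00 + 0.3400·420.0) / 2.170 = 194.0/2.170 = 89.42 mg/L.
89.42·exp(−k·t) = 22 → t = ln(89.42/22)/k = 115400 s = 32.05 h.

32.1 h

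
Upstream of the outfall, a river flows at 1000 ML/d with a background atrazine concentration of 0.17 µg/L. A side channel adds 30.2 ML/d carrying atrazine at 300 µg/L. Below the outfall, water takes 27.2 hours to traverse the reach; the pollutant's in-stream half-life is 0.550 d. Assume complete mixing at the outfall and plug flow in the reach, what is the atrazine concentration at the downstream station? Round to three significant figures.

Mass balance: C = (1000·0.1700 + 30.20·300.0) / 1030 = 9230/1030 = 8.959 µg/L.
Half-life 0.550 d → k = ln 2 / 0.550 = 1.260 d⁻¹.
After decay, C = 8.959 × e^(−kt) = 8.959 × 0.2397 = 2.148 µg/L.

2.15 µg/L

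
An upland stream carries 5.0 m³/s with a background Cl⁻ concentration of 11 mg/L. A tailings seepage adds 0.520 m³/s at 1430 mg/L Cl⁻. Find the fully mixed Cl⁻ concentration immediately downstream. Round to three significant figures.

Mixed concentration C = ΣQC/ΣQ = (5.000·11.00 + 0.5200·1430) / 5.520 = 798.6/5.520 = 144.7 mg/L.

145 mg/L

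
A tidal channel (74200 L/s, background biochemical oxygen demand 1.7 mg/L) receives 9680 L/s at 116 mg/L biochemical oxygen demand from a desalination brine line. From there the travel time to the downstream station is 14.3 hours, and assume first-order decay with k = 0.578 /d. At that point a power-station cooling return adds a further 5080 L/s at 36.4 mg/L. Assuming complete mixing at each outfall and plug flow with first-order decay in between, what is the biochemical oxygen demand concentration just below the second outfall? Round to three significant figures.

12.0 mg/L

After mixing, C = (74200·1.700 + 9680·116.0) / 83880 = 1249000/83880 = 14.89 mg/L; combined flow 83880 L/s.
Applying C = C₀e^(−kt): 14.89 × 0.7087 = 10.55 mg/L.
Second outfall: C = (83880·10.55 + 5080·36.40)/88960 = 12.03 mg/L.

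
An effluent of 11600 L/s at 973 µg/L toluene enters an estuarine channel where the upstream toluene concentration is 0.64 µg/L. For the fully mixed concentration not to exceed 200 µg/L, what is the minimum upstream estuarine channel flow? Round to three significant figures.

Set C_mix = 200: (Q·0.6400 + 11600·973.0) / (Q + 11600) = 200
→ Q = 11600·(973.0 − 200)/(200 − 0.6400) = 44980 L/s.

45000 L/s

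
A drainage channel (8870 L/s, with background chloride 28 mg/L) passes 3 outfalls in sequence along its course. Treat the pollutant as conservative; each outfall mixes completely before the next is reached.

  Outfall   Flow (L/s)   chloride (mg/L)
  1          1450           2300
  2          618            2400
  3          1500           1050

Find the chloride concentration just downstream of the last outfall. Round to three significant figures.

Outfall 1: combined Q = 10320 L/s; C = (8870·28.00 + 1450·2300)/10320 = 347.2 mg/L.
Outfall 2: combined Q = 10940 L/s; C = (10320·347.2 + 618.0·2400)/10940 = 463.2 mg/L.
Outfall 3: combined Q = 12440 L/s; C = (10940·463.2 + 1500·1050)/12440 = 534.0 mg/L.

534 mg/L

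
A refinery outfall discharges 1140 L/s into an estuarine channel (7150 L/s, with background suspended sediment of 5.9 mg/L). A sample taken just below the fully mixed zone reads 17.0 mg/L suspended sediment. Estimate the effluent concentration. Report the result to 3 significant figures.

86.6 mg/L

Mass balance: 7150·5.900 + 1140·Cₑ = 8290·17.00
→ Cₑ = (8290·17.00 − 7150·5.900) / 1140 = 86.62 mg/L.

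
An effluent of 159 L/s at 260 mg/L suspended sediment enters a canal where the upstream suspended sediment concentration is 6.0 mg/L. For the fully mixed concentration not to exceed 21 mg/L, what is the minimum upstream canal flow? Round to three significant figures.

2530 L/s

Set C_mix = 21: (Q·6.000 + 159.0·260.0) / (Q + 159.0) = 21
→ Q = 159.0·(260.0 − 21)/(21 − 6.000) = 2533 L/s.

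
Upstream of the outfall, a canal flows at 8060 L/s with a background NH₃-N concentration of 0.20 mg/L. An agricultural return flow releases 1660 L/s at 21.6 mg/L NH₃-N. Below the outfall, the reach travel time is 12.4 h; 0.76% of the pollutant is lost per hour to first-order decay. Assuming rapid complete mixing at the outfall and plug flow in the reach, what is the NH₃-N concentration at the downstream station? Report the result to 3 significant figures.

Mass balance: C = (8060·0.2000 + 1660·21.60) / 9720 = 37470/9720 = 3.855 mg/L.
0.76%/h lost → k = −ln(1 − 0.0076) = 0.007629 h⁻¹.
Decay over the reach: 3.855·exp(−kt) = 3.855·0.9097 = 3.507 mg/L.

3.51 mg/L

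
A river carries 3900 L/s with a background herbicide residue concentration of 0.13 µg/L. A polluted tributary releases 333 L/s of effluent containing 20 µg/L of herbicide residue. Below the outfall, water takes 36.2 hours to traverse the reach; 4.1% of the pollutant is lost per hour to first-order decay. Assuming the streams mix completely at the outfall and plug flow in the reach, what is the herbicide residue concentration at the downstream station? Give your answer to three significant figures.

0.372 µg/L

Conservation of mass: C = (3900·0.1300 + 333.0·20.00) / 4233 = 7167/4233 = 1.693 µg/L.
4.1%/h lost → k = −ln(1 − 0.041) = 0.04186 h⁻¹.
First-order decay: C = 1.693·exp(−k·t) = 1.693·0.2197 = 0.3720 µg/L.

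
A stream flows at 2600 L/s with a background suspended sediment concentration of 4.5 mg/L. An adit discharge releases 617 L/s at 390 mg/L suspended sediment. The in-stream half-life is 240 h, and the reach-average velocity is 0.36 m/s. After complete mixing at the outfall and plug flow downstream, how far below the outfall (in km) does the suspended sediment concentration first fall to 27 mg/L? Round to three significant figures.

479 km

Mixed concentration C = ΣQC/ΣQ = (2600·4.500 + 617.0·390.0) / 3217 = 252300/3217 = 78.44 mg/L.
Half-life 240 h → k = ln 2 / 240 = 0.002888 h⁻¹ = 0.06931 d⁻¹.
Set 78.44·exp(−k·t) = 27 → t = ln(78.44/27)/k = 1329000 s = 369.3 h.
Distance = v·t = 0.36·1329000 = 478600 m = 478.6 km.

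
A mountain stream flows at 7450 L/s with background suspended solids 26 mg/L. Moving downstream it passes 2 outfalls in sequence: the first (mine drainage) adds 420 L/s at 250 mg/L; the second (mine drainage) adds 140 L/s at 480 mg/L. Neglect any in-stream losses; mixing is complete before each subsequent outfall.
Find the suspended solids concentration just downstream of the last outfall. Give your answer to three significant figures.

After outfall 1: Q = 7450 + 420.0 = 7870 L/s; C = (7450·26.00 + 420.0·250.0)/7870 = 37.95 mg/L.
After outfall 2: Q = 7870 + 140.0 = 8010 L/s; C = (7870·37.95 + 140.0·480.0)/8010 = 45.68 mg/L.

45.7 mg/L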